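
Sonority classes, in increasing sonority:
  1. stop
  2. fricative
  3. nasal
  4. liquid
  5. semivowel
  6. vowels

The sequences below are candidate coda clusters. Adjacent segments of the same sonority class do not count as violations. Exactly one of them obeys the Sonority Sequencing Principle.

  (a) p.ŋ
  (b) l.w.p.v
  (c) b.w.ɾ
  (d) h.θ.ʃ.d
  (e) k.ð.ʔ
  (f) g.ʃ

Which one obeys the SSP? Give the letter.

d

(a) sonority 1-3: ill-formed.
(b) sonority 4-5-1-2: ill-formed.
(c) sonority 1-5-4: ill-formed.
(d) sonority 2-2-2-1: well-formed.
(e) sonority 1-2-1: ill-formed.
(f) sonority 1-2: ill-formed.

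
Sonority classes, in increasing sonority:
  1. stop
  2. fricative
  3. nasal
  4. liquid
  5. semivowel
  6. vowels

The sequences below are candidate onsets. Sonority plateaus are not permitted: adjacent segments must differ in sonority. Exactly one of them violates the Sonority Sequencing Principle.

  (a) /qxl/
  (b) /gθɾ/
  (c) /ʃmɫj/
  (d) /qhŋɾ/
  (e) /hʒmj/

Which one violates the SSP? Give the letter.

(a) /qxl/: profile 1-2-4 — obeys.
(b) /gθɾ/: profile 1-2-4 — obeys.
(c) /ʃmɫj/: profile 2-3-4-5 — obeys.
(d) /qhŋɾ/: profile 1-2-3-4 — obeys.
(e) /hʒmj/: profile 2-2-3-5 — violates.

e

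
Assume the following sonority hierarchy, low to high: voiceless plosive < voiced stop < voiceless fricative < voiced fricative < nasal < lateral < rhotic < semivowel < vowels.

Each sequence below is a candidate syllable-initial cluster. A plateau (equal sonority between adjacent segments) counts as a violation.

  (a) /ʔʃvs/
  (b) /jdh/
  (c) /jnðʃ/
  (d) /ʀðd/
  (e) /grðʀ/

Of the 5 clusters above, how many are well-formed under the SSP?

(a) /ʔʃvs/: profile 1-3-4-3 — violates.
(b) /jdh/: profile 8-2-3 — violates.
(c) /jnðʃ/: profile 8-5-4-3 — violates.
(d) /ʀðd/: profile 7-4-2 — violates.
(e) /grðʀ/: profile 2-7-4-7 — violates.

0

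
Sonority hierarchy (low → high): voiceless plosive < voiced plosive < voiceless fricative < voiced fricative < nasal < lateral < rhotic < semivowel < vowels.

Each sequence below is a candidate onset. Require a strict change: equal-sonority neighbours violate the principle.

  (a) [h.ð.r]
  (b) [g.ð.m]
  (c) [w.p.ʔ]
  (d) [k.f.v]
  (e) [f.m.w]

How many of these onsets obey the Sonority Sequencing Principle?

(a) sonority 3-4-7: well-formed.
(b) sonority 2-4-5: well-formed.
(c) sonority 8-1-1: ill-formed.
(d) sonority 1-3-4: well-formed.
(e) sonority 3-5-8: well-formed.

4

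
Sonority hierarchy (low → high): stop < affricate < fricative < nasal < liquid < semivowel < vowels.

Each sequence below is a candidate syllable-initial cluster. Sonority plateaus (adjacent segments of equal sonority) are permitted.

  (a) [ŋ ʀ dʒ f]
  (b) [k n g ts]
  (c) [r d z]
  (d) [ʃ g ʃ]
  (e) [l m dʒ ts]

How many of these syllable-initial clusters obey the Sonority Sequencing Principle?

0

(a) 4-5-2-3 → violates
(b) 1-4-1-2 → violates
(c) 5-1-3 → violates
(d) 3-1-3 → violates
(e) 5-4-2-2 → violates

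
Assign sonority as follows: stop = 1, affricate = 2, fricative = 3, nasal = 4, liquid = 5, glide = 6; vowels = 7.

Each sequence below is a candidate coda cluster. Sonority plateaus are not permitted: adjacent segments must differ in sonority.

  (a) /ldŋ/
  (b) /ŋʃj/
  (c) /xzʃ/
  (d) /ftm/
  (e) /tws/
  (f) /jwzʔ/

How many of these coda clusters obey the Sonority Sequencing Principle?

0

(a) /ldŋ/: profile 5-1-4 — violates.
(b) /ŋʃj/: profile 4-3-6 — violates.
(c) /xzʃ/: profile 3-3-3 — violates.
(d) /ftm/: profile 3-1-4 — violates.
(e) /tws/: profile 1-6-3 — violates.
(f) /jwzʔ/: profile 6-6-3-1 — violates.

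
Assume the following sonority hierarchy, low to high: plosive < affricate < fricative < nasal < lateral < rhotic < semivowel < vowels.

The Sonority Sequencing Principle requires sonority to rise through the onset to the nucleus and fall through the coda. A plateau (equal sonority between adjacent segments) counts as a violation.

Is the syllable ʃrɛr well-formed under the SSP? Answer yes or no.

Onset: /ʃ/ is a fricative (sonority 3), /r/ is a rhotic (sonority 6); then the nucleus /ɛ/ (sonority 8).
Onset profile 3-6-8 — rises to the nucleus.
Coda: /r/ is a rhotic (sonority 6).
Coda profile 8-6 — falls from the nucleus.

yes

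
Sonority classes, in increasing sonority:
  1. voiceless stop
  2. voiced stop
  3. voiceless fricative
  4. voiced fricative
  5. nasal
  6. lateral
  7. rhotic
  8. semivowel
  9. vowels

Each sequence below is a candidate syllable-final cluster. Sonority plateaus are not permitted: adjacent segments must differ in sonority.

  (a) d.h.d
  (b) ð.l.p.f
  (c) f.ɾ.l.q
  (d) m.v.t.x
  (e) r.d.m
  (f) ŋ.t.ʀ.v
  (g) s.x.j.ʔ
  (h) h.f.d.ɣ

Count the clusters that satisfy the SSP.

(a) d.h.d: profile 2-3-2 — violates.
(b) ð.l.p.f: profile 4-6-1-3 — violates.
(c) f.ɾ.l.q: profile 3-7-6-1 — violates.
(d) m.v.t.x: profile 5-4-1-3 — violates.
(e) r.d.m: profile 7-2-5 — violates.
(f) ŋ.t.ʀ.v: profile 5-1-7-4 — violates.
(g) s.x.j.ʔ: profile 3-3-8-1 — violates.
(h) h.f.d.ɣ: profile 3-3-2-4 — violates.

0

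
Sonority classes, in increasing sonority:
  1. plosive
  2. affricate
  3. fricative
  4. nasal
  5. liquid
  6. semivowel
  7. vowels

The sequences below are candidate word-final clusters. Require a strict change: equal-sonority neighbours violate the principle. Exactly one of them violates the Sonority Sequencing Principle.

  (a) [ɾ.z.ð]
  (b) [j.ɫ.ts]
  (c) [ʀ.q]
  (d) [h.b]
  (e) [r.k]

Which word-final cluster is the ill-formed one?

(a) 5-3-3 → violates
(b) 6-5-2 → obeys
(c) 5-1 → obeys
(d) 3-1 → obeys
(e) 5-1 → obeys

a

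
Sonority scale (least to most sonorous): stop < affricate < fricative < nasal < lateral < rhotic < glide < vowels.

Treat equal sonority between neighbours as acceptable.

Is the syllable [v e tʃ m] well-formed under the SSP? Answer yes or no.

no

Onset: /v/ is a fricative (sonority 3); then the nucleus /e/ (sonority 8).
Onset profile 3-8 — rises to the nucleus.
Coda: /tʃ/ is an affricate (sonority 2), /m/ is a nasal (sonority 4).
Coda profile 8-2-4 — does not fall throughout.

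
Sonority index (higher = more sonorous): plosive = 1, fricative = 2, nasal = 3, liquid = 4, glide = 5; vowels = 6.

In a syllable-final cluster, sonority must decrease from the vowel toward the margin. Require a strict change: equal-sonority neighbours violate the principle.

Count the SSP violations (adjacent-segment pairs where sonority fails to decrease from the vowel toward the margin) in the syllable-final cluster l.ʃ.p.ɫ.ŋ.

/l/ is a liquid (sonority 4).
/ʃ/ is a fricative (sonority 2).
/p/ is a plosive (sonority 1).
/ɫ/ is a liquid (sonority 4).
/ŋ/ is a nasal (sonority 3).
/l/→/ʃ/: 4→2 (falls) — ok.
/ʃ/→/p/: 2→1 (falls) — ok.
/p/→/ɫ/: 1→4 (does not fall) — violation.
/ɫ/→/ŋ/: 4→3 (falls) — ok.

1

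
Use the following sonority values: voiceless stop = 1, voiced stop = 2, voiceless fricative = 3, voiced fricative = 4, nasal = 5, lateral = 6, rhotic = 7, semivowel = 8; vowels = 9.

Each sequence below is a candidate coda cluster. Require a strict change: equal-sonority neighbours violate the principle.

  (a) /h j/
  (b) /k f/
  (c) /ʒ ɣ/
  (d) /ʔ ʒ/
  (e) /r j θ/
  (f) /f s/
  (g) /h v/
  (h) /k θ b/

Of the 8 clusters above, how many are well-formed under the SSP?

0

(a) sonority 3-8: ill-formed.
(b) sonority 1-3: ill-formed.
(c) sonority 4-4: ill-formed.
(d) sonority 1-4: ill-formed.
(e) sonority 7-8-3: ill-formed.
(f) sonority 3-3: ill-formed.
(g) sonority 3-4: ill-formed.
(h) sonority 1-3-2: ill-formed.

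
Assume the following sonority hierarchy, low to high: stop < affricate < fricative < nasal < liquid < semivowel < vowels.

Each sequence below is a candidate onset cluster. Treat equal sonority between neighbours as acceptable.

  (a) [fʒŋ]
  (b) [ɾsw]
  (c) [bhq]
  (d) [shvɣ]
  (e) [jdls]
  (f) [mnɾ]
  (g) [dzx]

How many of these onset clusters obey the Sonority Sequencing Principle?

4

(a) 3-3-4 → obeys
(b) 5-3-6 → violates
(c) 1-3-1 → violates
(d) 3-3-3-3 → obeys
(e) 6-1-5-3 → violates
(f) 4-4-5 → obeys
(g) 1-3-3 → obeys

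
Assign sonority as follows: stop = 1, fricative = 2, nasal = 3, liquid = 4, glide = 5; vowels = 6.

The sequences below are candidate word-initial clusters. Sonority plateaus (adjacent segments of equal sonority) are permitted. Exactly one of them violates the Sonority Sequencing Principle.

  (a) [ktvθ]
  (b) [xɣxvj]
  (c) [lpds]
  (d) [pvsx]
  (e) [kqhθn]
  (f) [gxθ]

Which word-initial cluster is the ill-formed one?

c

(a) 1-1-2-2 → obeys
(b) 2-2-2-2-5 → obeys
(c) 4-1-1-2 → violates
(d) 1-2-2-2 → obeys
(e) 1-1-2-2-3 → obeys
(f) 1-2-2 → obeys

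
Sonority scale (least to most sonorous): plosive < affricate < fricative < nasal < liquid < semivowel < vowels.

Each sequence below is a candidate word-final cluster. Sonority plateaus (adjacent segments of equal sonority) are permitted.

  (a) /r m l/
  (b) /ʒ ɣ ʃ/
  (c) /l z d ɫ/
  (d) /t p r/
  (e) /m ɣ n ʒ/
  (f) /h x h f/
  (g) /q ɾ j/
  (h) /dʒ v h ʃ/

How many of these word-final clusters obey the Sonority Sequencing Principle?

2

(a) sonority 5-4-5: ill-formed.
(b) sonority 3-3-3: well-formed.
(c) sonority 5-3-1-5: ill-formed.
(d) sonority 1-1-5: ill-formed.
(e) sonority 4-3-4-3: ill-formed.
(f) sonority 3-3-3-3: well-formed.
(g) sonority 1-5-6: ill-formed.
(h) sonority 2-3-3-3: ill-formed.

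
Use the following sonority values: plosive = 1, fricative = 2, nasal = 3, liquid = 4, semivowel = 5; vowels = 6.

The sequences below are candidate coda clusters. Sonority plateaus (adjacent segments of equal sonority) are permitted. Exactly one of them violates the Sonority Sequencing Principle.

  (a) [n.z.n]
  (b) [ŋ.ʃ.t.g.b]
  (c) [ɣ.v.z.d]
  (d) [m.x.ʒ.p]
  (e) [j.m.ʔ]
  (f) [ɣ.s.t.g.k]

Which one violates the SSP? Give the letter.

(a) sonority 3-2-3: ill-formed.
(b) sonority 3-2-1-1-1: well-formed.
(c) sonority 2-2-2-1: well-formed.
(d) sonority 3-2-2-1: well-formed.
(e) sonority 5-3-1: well-formed.
(f) sonority 2-2-1-1-1: well-formed.

a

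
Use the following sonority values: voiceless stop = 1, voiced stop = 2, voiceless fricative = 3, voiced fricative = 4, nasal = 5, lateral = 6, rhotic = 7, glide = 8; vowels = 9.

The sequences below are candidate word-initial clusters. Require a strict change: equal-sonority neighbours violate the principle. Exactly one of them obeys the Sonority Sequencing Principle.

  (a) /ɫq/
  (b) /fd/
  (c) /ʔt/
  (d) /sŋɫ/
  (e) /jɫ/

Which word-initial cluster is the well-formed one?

(a) /ɫq/: profile 6-1 — violates.
(b) /fd/: profile 3-2 — violates.
(c) /ʔt/: profile 1-1 — violates.
(d) /sŋɫ/: profile 3-5-6 — obeys.
(e) /jɫ/: profile 8-6 — violates.

d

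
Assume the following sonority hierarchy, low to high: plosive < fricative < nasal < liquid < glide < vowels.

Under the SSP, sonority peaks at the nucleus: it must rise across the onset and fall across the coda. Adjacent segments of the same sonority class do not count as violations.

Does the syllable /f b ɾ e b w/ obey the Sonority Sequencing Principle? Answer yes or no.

no

Onset: /f/ is a fricative (sonority 2), /b/ is a plosive (sonority 1), /ɾ/ is a liquid (sonority 4); then the nucleus /e/ (sonority 6).
Onset profile 2-1-4-6 — does not rise throughout.
Coda: /b/ is a plosive (sonority 1), /w/ is a glide (sonority 5).
Coda profile 6-1-5 — does not fall throughout.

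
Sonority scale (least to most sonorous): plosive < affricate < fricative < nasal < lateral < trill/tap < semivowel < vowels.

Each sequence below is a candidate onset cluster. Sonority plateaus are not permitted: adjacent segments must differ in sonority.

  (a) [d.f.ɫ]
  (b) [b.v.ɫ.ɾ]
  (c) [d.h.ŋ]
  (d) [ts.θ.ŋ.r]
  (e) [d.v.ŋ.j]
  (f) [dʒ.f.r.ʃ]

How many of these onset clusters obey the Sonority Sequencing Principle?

5

(a) sonority 1-3-5: well-formed.
(b) sonority 1-3-5-6: well-formed.
(c) sonority 1-3-4: well-formed.
(d) sonority 2-3-4-6: well-formed.
(e) sonority 1-3-4-7: well-formed.
(f) sonority 2-3-6-3: ill-formed.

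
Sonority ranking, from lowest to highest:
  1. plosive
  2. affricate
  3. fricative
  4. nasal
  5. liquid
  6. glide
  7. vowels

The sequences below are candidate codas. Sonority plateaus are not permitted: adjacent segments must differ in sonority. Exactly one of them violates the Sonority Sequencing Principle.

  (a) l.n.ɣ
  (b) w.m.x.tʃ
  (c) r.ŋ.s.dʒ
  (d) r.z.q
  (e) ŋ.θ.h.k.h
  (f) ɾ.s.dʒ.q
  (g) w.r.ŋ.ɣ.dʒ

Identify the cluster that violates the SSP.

e

(a) sonority 5-4-3: well-formed.
(b) sonority 6-4-3-2: well-formed.
(c) sonority 5-4-3-2: well-formed.
(d) sonority 5-3-1: well-formed.
(e) sonority 4-3-3-1-3: ill-formed.
(f) sonority 5-3-2-1: well-formed.
(g) sonority 6-5-4-3-2: well-formed.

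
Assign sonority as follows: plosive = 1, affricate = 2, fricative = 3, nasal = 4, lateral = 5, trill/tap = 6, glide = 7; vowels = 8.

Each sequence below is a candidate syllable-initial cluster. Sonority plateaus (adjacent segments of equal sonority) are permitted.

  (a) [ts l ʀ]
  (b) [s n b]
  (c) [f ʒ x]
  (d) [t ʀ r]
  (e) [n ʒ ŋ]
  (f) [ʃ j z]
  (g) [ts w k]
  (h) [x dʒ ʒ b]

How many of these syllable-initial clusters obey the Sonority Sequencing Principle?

3

(a) [ts l ʀ]: profile 2-5-6 — obeys.
(b) [s n b]: profile 3-4-1 — violates.
(c) [f ʒ x]: profile 3-3-3 — obeys.
(d) [t ʀ r]: profile 1-6-6 — obeys.
(e) [n ʒ ŋ]: profile 4-3-4 — violates.
(f) [ʃ j z]: profile 3-7-3 — violates.
(g) [ts w k]: profile 2-7-1 — violates.
(h) [x dʒ ʒ b]: profile 3-2-3-1 — violates.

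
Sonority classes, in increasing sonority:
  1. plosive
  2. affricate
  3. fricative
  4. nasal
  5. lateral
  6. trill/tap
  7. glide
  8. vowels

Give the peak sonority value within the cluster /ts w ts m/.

7

/ts/: affricate = 2.
/w/: glide = 7.
/ts/: affricate = 2.
/m/: nasal = 4.
The maximum is 7.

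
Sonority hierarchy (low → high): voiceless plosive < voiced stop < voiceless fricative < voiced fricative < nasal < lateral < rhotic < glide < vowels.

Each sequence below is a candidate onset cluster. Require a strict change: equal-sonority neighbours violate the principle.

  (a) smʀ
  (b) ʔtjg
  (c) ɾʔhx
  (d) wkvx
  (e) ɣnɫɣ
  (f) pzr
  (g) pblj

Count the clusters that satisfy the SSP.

3

(a) 3-5-7 → obeys
(b) 1-1-8-2 → violates
(c) 7-1-3-3 → violates
(d) 8-1-4-3 → violates
(e) 4-5-6-4 → violates
(f) 1-4-7 → obeys
(g) 1-2-6-8 → obeys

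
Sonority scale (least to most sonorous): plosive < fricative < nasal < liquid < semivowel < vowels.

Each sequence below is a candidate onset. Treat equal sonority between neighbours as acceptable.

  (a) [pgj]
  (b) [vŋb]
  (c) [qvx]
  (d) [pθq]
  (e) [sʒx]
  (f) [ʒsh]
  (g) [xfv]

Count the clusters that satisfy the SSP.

(a) 1-1-5 → obeys
(b) 2-3-1 → violates
(c) 1-2-2 → obeys
(d) 1-2-1 → violates
(e) 2-2-2 → obeys
(f) 2-2-2 → obeys
(g) 2-2-2 → obeys

5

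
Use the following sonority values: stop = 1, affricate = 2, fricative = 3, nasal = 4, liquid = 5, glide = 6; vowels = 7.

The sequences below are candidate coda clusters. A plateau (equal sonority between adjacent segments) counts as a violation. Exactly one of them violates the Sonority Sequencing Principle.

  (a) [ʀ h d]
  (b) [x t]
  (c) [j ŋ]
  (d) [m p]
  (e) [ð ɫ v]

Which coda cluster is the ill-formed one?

(a) sonority 5-3-1: well-formed.
(b) sonority 3-1: well-formed.
(c) sonority 6-4: well-formed.
(d) sonority 4-1: well-formed.
(e) sonority 3-5-3: ill-formed.

e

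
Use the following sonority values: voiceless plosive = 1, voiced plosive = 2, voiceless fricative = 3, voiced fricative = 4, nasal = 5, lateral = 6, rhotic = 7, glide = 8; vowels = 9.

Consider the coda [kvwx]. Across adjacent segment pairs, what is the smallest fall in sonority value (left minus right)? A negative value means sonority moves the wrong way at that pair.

-4

/k/ is a voiceless plosive (sonority 1).
/v/ is a voiced fricative (sonority 4).
/w/ is a glide (sonority 8).
/x/ is a voiceless fricative (sonority 3).
/k/→/v/: change -3.
/v/→/w/: change -4.
/w/→/x/: change +5.
Minimum = -4.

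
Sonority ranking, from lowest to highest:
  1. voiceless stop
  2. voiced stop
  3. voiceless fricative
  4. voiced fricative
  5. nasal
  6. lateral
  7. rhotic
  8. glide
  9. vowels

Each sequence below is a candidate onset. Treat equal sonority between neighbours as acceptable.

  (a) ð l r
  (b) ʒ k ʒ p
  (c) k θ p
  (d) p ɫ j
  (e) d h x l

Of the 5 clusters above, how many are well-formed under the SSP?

(a) ð l r: profile 4-6-7 — obeys.
(b) ʒ k ʒ p: profile 4-1-4-1 — violates.
(c) k θ p: profile 1-3-1 — violates.
(d) p ɫ j: profile 1-6-8 — obeys.
(e) d h x l: profile 2-3-3-6 — obeys.

3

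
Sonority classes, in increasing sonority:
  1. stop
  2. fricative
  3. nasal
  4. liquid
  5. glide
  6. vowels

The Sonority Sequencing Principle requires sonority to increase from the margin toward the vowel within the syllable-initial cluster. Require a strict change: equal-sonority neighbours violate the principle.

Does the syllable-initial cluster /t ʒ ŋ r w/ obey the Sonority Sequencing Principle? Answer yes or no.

yes

/t/ is a stop (sonority 1).
/ʒ/ is a fricative (sonority 2).
/ŋ/ is a nasal (sonority 3).
/r/ is a liquid (sonority 4).
/w/ is a glide (sonority 5).
The profile 1-2-3-4-5 strictly rises, so the syllable-initial cluster satisfies the SSP.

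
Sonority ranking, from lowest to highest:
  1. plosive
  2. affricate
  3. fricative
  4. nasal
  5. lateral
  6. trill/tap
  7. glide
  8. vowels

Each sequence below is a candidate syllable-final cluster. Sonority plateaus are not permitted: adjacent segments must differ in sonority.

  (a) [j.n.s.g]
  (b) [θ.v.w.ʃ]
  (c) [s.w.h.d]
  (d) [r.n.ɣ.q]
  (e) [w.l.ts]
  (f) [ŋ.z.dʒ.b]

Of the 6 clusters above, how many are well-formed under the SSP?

4

(a) sonority 7-4-3-1: well-formed.
(b) sonority 3-3-7-3: ill-formed.
(c) sonority 3-7-3-1: ill-formed.
(d) sonority 6-4-3-1: well-formed.
(e) sonority 7-5-2: well-formed.
(f) sonority 4-3-2-1: well-formed.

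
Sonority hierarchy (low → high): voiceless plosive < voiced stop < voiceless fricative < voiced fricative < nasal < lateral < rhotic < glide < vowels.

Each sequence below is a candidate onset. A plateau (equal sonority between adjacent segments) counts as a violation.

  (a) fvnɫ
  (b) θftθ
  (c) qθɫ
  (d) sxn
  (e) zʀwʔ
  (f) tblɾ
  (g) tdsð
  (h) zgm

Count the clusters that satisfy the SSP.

(a) 3-4-5-6 → obeys
(b) 3-3-1-3 → violates
(c) 1-3-6 → obeys
(d) 3-3-5 → violates
(e) 4-7-8-1 → violates
(f) 1-2-6-7 → obeys
(g) 1-2-3-4 → obeys
(h) 4-2-5 → violates

4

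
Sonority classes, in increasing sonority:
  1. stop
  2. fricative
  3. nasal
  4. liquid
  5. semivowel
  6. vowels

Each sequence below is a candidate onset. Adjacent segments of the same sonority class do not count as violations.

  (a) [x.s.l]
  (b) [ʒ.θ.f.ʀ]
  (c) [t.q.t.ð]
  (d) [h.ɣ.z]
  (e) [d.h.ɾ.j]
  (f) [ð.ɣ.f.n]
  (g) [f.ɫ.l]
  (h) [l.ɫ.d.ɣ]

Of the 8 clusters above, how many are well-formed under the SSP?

7

(a) 2-2-4 → obeys
(b) 2-2-2-4 → obeys
(c) 1-1-1-2 → obeys
(d) 2-2-2 → obeys
(e) 1-2-4-5 → obeys
(f) 2-2-2-3 → obeys
(g) 2-4-4 → obeys
(h) 4-4-1-2 → violates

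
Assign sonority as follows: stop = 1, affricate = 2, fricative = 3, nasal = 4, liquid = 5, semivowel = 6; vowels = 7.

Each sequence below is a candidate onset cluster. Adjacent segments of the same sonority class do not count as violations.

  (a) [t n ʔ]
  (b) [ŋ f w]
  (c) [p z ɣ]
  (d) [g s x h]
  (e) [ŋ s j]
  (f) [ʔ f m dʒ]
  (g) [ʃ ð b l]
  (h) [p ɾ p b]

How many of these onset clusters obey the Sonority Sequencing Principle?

2

(a) 1-4-1 → violates
(b) 4-3-6 → violates
(c) 1-3-3 → obeys
(d) 1-3-3-3 → obeys
(e) 4-3-6 → violates
(f) 1-3-4-2 → violates
(g) 3-3-1-5 → violates
(h) 1-5-1-1 → violates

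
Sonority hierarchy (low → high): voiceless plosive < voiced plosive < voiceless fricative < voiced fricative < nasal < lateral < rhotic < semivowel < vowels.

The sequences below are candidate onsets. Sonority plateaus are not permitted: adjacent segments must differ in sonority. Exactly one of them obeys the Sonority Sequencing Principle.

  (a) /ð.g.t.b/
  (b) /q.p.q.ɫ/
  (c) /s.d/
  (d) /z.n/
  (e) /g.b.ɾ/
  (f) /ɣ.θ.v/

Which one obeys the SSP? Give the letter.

(a) /ð.g.t.b/: profile 4-2-1-2 — violates.
(b) /q.p.q.ɫ/: profile 1-1-1-6 — violates.
(c) /s.d/: profile 3-2 — violates.
(d) /z.n/: profile 4-5 — obeys.
(e) /g.b.ɾ/: profile 2-2-7 — violates.
(f) /ɣ.θ.v/: profile 4-3-4 — violates.

d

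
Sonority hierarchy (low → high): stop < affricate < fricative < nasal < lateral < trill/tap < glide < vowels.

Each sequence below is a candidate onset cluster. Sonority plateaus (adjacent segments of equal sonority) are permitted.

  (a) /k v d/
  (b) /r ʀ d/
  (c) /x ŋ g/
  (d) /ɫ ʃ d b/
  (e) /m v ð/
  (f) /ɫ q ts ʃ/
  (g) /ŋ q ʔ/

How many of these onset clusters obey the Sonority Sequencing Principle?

(a) /k v d/: profile 1-3-1 — violates.
(b) /r ʀ d/: profile 6-6-1 — violates.
(c) /x ŋ g/: profile 3-4-1 — violates.
(d) /ɫ ʃ d b/: profile 5-3-1-1 — violates.
(e) /m v ð/: profile 4-3-3 — violates.
(f) /ɫ q ts ʃ/: profile 5-1-2-3 — violates.
(g) /ŋ q ʔ/: profile 4-1-1 — violates.

0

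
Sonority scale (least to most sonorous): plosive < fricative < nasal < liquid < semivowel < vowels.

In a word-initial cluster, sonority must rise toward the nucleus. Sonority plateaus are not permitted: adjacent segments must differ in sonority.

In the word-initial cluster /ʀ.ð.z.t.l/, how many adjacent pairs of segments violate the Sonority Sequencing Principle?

3

/ʀ/ — liquid, sonority 4.
/ð/ — fricative, sonority 2.
/z/ — fricative, sonority 2.
/t/ — plosive, sonority 1.
/l/ — liquid, sonority 4.
/ʀ/→/ð/: 4→2 (does not rise) — violation.
/ð/→/z/: 2→2 (plateau) — violation.
/z/→/t/: 2→1 (does not rise) — violation.
/t/→/l/: 1→4 (rises) — ok.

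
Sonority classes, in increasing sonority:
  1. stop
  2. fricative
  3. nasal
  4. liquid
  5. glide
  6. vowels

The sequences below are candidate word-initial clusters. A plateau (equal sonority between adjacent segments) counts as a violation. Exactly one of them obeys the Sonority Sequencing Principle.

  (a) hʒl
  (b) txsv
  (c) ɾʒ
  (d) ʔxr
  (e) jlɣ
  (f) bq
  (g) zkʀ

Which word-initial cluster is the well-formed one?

(a) hʒl: profile 2-2-4 — violates.
(b) txsv: profile 1-2-2-2 — violates.
(c) ɾʒ: profile 4-2 — violates.
(d) ʔxr: profile 1-2-4 — obeys.
(e) jlɣ: profile 5-4-2 — violates.
(f) bq: profile 1-1 — violates.
(g) zkʀ: profile 2-1-4 — violates.

d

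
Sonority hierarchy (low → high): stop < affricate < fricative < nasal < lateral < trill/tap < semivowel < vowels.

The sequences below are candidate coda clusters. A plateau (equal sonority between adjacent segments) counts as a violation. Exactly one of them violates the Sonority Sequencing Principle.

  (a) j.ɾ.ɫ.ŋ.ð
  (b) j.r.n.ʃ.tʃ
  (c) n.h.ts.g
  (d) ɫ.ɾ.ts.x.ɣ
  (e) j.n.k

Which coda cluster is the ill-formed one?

(a) j.ɾ.ɫ.ŋ.ð: profile 7-6-5-4-3 — obeys.
(b) j.r.n.ʃ.tʃ: profile 7-6-4-3-2 — obeys.
(c) n.h.ts.g: profile 4-3-2-1 — obeys.
(d) ɫ.ɾ.ts.x.ɣ: profile 5-6-2-3-3 — violates.
(e) j.n.k: profile 7-4-1 — obeys.

d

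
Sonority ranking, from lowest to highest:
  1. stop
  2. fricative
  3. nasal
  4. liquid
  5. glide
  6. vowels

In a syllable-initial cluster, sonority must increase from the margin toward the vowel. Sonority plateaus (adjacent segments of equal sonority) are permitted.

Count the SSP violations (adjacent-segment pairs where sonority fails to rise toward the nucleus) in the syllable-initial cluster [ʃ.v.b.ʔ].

/ʃ/: fricative = 2.
/v/: fricative = 2.
/b/: stop = 1.
/ʔ/: stop = 1.
/ʃ/→/v/: 2→2 (plateau, allowed) — ok.
/v/→/b/: 2→1 (does not rise) — violation.
/b/→/ʔ/: 1→1 (plateau, allowed) — ok.

1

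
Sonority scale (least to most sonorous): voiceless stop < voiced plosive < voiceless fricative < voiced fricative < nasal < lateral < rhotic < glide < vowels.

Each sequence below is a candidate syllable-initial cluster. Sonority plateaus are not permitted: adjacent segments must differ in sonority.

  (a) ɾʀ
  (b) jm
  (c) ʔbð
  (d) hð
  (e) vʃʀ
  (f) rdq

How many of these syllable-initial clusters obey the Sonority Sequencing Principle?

2

(a) ɾʀ: profile 7-7 — violates.
(b) jm: profile 8-5 — violates.
(c) ʔbð: profile 1-2-4 — obeys.
(d) hð: profile 3-4 — obeys.
(e) vʃʀ: profile 4-3-7 — violates.
(f) rdq: profile 7-2-1 — violates.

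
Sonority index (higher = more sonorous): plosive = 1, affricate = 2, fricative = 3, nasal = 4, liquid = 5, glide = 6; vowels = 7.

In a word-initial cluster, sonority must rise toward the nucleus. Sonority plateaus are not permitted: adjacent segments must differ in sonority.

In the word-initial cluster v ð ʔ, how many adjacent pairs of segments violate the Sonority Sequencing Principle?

/v/ is a fricative (sonority 3).
/ð/ is a fricative (sonority 3).
/ʔ/ is a plosive (sonority 1).
/v/→/ð/: 3→3 (plateau) — violation.
/ð/→/ʔ/: 3→1 (does not rise) — violation.

2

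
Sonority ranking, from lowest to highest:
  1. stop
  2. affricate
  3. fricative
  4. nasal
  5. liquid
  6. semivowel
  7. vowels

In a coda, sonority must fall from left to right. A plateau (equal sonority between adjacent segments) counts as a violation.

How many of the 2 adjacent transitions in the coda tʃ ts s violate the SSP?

2

/tʃ/ is an affricate (sonority 2).
/ts/ is an affricate (sonority 2).
/s/ is a fricative (sonority 3).
/tʃ/→/ts/: 2→2 (plateau) — violation.
/ts/→/s/: 2→3 (does not fall) — violation.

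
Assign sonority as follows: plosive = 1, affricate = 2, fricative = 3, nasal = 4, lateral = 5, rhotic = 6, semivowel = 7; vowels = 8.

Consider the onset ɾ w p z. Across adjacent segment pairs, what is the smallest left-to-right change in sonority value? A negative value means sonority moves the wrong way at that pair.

/ɾ/: rhotic = 6.
/w/: semivowel = 7.
/p/: plosive = 1.
/z/: fricative = 3.
/ɾ/→/w/: change +1.
/w/→/p/: change -6.
/p/→/z/: change +2.
Minimum = -6.

-6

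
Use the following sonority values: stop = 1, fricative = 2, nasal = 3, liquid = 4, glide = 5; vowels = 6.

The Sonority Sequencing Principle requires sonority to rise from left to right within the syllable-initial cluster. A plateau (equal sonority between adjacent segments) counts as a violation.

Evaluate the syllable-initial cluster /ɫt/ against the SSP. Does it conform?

no

/ɫ/ — liquid, sonority 4.
/t/ — stop, sonority 1.
The profile is 4-1. Between /ɫ/ (4) and /t/ (1) sonority does not rise, so the cluster violates the SSP.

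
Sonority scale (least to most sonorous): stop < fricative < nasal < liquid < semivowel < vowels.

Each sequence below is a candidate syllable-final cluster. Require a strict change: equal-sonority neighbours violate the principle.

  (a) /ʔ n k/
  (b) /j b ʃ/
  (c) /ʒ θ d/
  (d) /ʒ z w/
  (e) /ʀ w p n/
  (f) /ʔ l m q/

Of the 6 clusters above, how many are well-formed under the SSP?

(a) /ʔ n k/: profile 1-3-1 — violates.
(b) /j b ʃ/: profile 5-1-2 — violates.
(c) /ʒ θ d/: profile 2-2-1 — violates.
(d) /ʒ z w/: profile 2-2-5 — violates.
(e) /ʀ w p n/: profile 4-5-1-3 — violates.
(f) /ʔ l m q/: profile 1-4-3-1 — violates.

0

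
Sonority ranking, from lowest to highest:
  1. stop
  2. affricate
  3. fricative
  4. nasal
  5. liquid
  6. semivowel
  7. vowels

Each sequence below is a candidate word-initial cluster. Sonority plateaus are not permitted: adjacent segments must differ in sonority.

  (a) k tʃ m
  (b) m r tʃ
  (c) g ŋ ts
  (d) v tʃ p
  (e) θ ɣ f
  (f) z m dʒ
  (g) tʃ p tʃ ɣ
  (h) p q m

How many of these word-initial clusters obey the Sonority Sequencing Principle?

(a) sonority 1-2-4: well-formed.
(b) sonority 4-5-2: ill-formed.
(c) sonority 1-4-2: ill-formed.
(d) sonority 3-2-1: ill-formed.
(e) sonority 3-3-3: ill-formed.
(f) sonority 3-4-2: ill-formed.
(g) sonority 2-1-2-3: ill-formed.
(h) sonority 1-1-4: ill-formed.

1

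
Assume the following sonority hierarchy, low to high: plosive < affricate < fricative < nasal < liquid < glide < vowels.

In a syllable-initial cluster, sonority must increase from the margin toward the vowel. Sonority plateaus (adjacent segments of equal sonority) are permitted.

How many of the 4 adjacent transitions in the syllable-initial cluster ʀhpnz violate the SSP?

3

/ʀ/: liquid = 5.
/h/: fricative = 3.
/p/: plosive = 1.
/n/: nasal = 4.
/z/: fricative = 3.
/ʀ/→/h/: 5→3 (does not rise) — violation.
/h/→/p/: 3→1 (does not rise) — violation.
/p/→/n/: 1→4 (rises) — ok.
/n/→/z/: 4→3 (does not rise) — violation.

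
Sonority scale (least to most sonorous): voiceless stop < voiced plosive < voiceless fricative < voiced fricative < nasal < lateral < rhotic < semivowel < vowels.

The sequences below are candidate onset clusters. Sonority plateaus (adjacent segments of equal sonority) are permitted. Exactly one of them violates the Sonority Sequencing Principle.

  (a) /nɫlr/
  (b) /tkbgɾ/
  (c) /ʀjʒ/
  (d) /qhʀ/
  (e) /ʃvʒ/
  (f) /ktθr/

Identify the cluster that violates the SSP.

(a) 5-6-6-7 → obeys
(b) 1-1-2-2-7 → obeys
(c) 7-8-4 → violates
(d) 1-3-7 → obeys
(e) 3-4-4 → obeys
(f) 1-1-3-7 → obeys

c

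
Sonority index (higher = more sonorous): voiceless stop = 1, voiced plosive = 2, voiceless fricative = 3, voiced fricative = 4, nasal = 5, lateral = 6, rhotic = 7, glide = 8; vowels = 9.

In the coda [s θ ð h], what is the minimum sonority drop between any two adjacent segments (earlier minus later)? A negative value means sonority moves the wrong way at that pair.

-1

/s/ is a voiceless fricative (sonority 3).
/θ/ is a voiceless fricative (sonority 3).
/ð/ is a voiced fricative (sonority 4).
/h/ is a voiceless fricative (sonority 3).
/s/→/θ/: change +0.
/θ/→/ð/: change -1.
/ð/→/h/: change +1.
Minimum = -1.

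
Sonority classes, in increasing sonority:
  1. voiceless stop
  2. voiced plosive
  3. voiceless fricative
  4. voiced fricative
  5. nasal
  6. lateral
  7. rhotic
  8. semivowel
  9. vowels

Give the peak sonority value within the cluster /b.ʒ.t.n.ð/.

5

/b/ is a voiced plosive (sonority 2).
/ʒ/ is a voiced fricative (sonority 4).
/t/ is a voiceless stop (sonority 1).
/n/ is a nasal (sonority 5).
/ð/ is a voiced fricative (sonority 4).
The maximum is 5.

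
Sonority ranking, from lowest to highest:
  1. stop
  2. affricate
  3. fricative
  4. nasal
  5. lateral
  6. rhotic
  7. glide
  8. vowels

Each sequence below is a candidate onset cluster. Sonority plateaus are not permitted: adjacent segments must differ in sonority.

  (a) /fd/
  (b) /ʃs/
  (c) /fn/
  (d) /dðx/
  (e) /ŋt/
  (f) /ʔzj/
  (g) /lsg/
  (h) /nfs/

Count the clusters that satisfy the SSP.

(a) 3-1 → violates
(b) 3-3 → violates
(c) 3-4 → obeys
(d) 1-3-3 → violates
(e) 4-1 → violates
(f) 1-3-7 → obeys
(g) 5-3-1 → violates
(h) 4-3-3 → violates

2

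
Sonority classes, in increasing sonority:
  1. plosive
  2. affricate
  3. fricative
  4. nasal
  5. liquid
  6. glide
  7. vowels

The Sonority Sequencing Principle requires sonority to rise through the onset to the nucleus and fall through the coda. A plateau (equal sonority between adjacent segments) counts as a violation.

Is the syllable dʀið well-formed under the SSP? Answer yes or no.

Onset: /d/ is a plosive (sonority 1), /ʀ/ is a liquid (sonority 5); then the nucleus /i/ (sonority 7).
Onset profile 1-5-7 — rises to the nucleus.
Coda: /ð/ is a fricative (sonority 3).
Coda profile 7-3 — falls from the nucleus.

yes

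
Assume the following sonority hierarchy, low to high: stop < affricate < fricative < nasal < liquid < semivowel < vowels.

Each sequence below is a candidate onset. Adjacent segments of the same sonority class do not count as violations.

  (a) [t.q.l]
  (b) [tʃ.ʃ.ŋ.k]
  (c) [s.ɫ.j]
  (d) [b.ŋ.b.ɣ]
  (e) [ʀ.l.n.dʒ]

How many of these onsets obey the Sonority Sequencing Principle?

2

(a) [t.q.l]: profile 1-1-5 — obeys.
(b) [tʃ.ʃ.ŋ.k]: profile 2-3-4-1 — violates.
(c) [s.ɫ.j]: profile 3-5-6 — obeys.
(d) [b.ŋ.b.ɣ]: profile 1-4-1-3 — violates.
(e) [ʀ.l.n.dʒ]: profile 5-5-4-2 — violates.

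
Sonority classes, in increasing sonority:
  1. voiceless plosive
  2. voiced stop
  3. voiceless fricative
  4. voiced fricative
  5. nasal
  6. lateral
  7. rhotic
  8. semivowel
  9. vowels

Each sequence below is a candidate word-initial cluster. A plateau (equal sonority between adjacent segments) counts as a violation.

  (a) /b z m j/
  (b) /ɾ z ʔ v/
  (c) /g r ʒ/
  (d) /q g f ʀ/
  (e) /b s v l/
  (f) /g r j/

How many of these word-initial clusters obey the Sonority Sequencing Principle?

4

(a) /b z m j/: profile 2-4-5-8 — obeys.
(b) /ɾ z ʔ v/: profile 7-4-1-4 — violates.
(c) /g r ʒ/: profile 2-7-4 — violates.
(d) /q g f ʀ/: profile 1-2-3-7 — obeys.
(e) /b s v l/: profile 2-3-4-6 — obeys.
(f) /g r j/: profile 2-7-8 — obeys.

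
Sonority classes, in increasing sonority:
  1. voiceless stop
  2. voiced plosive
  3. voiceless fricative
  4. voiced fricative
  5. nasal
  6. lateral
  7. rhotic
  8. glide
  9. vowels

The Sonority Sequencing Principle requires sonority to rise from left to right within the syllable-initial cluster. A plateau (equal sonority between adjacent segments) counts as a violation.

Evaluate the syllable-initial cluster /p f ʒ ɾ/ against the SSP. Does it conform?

yes

/p/ — voiceless stop, sonority 1.
/f/ — voiceless fricative, sonority 3.
/ʒ/ — voiced fricative, sonority 4.
/ɾ/ — rhotic, sonority 7.
The profile 1-3-4-7 strictly rises, so the syllable-initial cluster satisfies the SSP.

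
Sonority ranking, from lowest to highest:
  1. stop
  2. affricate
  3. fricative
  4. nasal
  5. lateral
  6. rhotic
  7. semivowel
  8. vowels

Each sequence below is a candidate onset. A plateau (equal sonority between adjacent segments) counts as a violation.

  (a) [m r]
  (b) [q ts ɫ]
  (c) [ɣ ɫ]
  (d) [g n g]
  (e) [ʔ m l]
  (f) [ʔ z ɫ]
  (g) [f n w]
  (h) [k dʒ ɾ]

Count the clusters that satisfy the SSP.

(a) 4-6 → obeys
(b) 1-2-5 → obeys
(c) 3-5 → obeys
(d) 1-4-1 → violates
(e) 1-4-5 → obeys
(f) 1-3-5 → obeys
(g) 3-4-7 → obeys
(h) 1-2-6 → obeys

7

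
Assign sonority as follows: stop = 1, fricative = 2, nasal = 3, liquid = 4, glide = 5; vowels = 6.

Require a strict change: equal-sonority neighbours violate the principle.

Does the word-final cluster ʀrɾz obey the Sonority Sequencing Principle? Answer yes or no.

no

/ʀ/: liquid = 4.
/r/: liquid = 4.
/ɾ/: liquid = 4.
/z/: fricative = 2.
The profile is 4-4-4-2. Between /ʀ/ (4) and /r/ (4) sonority does not fall, so the cluster violates the SSP.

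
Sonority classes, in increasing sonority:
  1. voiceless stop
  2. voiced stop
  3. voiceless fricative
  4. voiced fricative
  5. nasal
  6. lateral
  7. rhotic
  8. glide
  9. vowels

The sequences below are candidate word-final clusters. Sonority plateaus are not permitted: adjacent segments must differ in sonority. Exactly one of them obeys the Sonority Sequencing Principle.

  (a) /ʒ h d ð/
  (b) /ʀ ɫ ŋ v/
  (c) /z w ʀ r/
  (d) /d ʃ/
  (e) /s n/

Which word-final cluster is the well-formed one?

(a) sonority 4-3-2-4: ill-formed.
(b) sonority 7-6-5-4: well-formed.
(c) sonority 4-8-7-7: ill-formed.
(d) sonority 2-3: ill-formed.
(e) sonority 3-5: ill-formed.

b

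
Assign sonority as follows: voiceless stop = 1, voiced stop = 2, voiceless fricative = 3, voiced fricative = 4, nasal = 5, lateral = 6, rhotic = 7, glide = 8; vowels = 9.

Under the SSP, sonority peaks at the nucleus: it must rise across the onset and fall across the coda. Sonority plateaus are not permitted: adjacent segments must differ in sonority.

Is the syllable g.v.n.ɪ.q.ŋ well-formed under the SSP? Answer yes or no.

no

Onset: /g/ is a voiced stop (sonority 2), /v/ is a voiced fricative (sonority 4), /n/ is a nasal (sonority 5); then the nucleus /ɪ/ (sonority 9).
Onset profile 2-4-5-9 — rises to the nucleus.
Coda: /q/ is a voiceless stop (sonority 1), /ŋ/ is a nasal (sonority 5).
Coda profile 9-1-5 — does not strictly fall throughout.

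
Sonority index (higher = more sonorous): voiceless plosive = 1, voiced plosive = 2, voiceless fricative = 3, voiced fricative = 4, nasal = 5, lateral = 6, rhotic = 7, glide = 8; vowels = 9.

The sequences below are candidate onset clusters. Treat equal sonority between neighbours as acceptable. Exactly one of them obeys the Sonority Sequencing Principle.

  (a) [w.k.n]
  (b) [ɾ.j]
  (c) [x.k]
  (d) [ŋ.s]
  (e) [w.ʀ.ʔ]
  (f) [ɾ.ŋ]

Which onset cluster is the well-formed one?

(a) sonority 8-1-5: ill-formed.
(b) sonority 7-8: well-formed.
(c) sonority 3-1: ill-formed.
(d) sonority 5-3: ill-formed.
(e) sonority 8-7-1: ill-formed.
(f) sonority 7-5: ill-formed.

b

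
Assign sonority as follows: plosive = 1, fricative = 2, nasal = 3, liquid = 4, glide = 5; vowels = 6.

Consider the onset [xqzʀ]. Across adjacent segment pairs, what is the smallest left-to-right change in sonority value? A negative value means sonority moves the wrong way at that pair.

-1

/x/ — fricative, sonority 2.
/q/ — plosive, sonority 1.
/z/ — fricative, sonority 2.
/ʀ/ — liquid, sonority 4.
/x/→/q/: change -1.
/q/→/z/: change +1.
/z/→/ʀ/: change +2.
Minimum = -1.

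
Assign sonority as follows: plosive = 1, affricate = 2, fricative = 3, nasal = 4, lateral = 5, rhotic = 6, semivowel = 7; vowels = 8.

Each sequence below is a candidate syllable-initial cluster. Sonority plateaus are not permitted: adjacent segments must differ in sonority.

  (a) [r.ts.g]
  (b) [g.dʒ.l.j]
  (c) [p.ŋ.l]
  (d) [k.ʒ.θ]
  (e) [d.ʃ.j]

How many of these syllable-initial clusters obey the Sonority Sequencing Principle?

(a) 6-2-1 → violates
(b) 1-2-5-7 → obeys
(c) 1-4-5 → obeys
(d) 1-3-3 → violates
(e) 1-3-7 → obeys

3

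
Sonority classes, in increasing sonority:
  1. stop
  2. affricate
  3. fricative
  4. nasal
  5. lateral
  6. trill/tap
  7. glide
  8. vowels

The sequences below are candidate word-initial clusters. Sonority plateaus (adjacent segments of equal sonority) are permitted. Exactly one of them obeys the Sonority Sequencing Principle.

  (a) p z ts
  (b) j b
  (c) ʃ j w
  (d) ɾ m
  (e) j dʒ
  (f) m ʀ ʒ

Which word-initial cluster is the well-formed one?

(a) p z ts: profile 1-3-2 — violates.
(b) j b: profile 7-1 — violates.
(c) ʃ j w: profile 3-7-7 — obeys.
(d) ɾ m: profile 6-4 — violates.
(e) j dʒ: profile 7-2 — violates.
(f) m ʀ ʒ: profile 4-6-3 — violates.

c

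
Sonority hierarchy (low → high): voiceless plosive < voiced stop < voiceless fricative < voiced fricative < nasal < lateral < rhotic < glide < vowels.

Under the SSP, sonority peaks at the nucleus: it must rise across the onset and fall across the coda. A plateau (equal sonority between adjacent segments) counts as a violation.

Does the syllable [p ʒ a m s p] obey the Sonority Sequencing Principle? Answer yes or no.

yes

Onset: /p/ is a voiceless plosive (sonority 1), /ʒ/ is a voiced fricative (sonority 4); then the nucleus /a/ (sonority 9).
Onset profile 1-4-9 — rises to the nucleus.
Coda: /m/ is a nasal (sonority 5), /s/ is a voiceless fricative (sonority 3), /p/ is a voiceless plosive (sonority 1).
Coda profile 9-5-3-1 — falls from the nucleus.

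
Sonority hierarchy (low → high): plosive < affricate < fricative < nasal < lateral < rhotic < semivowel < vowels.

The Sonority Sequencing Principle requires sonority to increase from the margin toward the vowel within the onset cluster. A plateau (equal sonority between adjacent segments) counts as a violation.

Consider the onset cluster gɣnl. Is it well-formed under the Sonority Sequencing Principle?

/g/: plosive = 1.
/ɣ/: fricative = 3.
/n/: nasal = 4.
/l/: lateral = 5.
The profile 1-3-4-5 strictly rises, so the onset cluster satisfies the SSP.

yes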